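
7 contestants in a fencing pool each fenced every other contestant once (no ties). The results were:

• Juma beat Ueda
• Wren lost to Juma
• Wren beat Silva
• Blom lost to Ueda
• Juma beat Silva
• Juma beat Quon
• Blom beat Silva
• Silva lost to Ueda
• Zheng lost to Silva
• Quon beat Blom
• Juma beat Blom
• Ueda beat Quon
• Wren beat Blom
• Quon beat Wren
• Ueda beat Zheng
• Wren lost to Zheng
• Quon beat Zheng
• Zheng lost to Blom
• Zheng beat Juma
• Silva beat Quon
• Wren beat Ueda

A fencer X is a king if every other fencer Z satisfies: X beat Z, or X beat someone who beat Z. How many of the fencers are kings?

Juma reaches everyone (king).
Zheng reaches everyone (king).
Blom cannot reach Ueda in two steps.
Quon reaches everyone (king).
Silva cannot reach Ueda in two steps.
Wren cannot reach Juma in two steps.
Ueda reaches everyone (king).
Kings: Juma, Zheng, Quon, Ueda — 4.

4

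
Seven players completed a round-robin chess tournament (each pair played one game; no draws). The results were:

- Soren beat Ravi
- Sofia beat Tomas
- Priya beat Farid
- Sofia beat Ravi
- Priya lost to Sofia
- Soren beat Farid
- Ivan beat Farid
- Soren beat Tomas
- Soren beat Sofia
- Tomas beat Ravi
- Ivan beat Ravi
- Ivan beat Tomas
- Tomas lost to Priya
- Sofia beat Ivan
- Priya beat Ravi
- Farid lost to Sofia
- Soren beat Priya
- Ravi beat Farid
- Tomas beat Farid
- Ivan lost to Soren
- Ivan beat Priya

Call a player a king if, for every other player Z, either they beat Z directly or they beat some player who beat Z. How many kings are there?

Soren reaches everyone (king).
Ivan cannot reach Soren, Sofia in two steps.
Farid cannot reach Soren, Ivan, Sofia, Ravi, Tomas, Priya in two steps.
Sofia cannot reach Soren in two steps.
Ravi cannot reach Soren, Ivan, Sofia, Tomas, Priya in two steps.
Tomas cannot reach Soren, Ivan, Sofia, Priya in two steps.
Priya cannot reach Soren, Ivan, Sofia in two steps.
Kings: Soren — 1.

1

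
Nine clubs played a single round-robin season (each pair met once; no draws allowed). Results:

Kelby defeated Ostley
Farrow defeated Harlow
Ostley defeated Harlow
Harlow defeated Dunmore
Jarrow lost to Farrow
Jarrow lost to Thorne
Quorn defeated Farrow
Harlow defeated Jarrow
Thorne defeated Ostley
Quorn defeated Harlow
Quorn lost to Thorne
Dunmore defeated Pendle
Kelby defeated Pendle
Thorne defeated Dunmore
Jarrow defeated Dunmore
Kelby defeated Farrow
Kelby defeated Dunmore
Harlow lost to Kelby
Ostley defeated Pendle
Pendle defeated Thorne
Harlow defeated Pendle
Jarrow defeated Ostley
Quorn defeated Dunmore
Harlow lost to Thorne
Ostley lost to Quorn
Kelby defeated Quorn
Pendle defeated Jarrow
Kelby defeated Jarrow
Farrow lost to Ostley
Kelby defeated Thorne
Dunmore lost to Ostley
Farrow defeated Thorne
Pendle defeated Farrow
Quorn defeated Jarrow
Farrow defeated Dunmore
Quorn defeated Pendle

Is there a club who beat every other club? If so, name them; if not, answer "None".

Kelby

Kelby has 8 wins out of 8 opponents — a perfect record.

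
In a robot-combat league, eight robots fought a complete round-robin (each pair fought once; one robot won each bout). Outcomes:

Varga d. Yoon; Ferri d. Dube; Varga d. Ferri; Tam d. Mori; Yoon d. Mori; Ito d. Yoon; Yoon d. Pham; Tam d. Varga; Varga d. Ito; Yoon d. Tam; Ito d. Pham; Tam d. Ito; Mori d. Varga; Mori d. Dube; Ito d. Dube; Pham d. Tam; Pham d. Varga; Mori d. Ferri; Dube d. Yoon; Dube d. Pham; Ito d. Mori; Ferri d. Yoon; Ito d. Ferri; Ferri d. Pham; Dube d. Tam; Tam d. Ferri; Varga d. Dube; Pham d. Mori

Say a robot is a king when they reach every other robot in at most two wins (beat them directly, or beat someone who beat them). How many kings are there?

7

Ito reaches everyone (king).
Tam reaches everyone (king).
Yoon reaches everyone (king).
Mori reaches everyone (king).
Pham reaches everyone (king).
Dube reaches everyone (king).
Ferri cannot reach Ito in two steps.
Varga reaches everyone (king).
Kings: Ito, Tam, Yoon, Mori, Pham, Dube, Varga — 7.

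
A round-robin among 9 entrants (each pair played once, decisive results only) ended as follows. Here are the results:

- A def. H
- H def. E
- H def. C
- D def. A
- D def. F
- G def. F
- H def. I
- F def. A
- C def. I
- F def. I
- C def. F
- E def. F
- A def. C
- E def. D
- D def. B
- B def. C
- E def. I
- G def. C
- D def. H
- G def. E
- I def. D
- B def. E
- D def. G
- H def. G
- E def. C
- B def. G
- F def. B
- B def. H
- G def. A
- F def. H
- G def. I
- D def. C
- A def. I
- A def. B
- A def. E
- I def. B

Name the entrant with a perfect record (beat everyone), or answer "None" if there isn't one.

None

Highest win total is D with 6 (out of 8 possible).
D lost to E, I, so no entrant went undefeated.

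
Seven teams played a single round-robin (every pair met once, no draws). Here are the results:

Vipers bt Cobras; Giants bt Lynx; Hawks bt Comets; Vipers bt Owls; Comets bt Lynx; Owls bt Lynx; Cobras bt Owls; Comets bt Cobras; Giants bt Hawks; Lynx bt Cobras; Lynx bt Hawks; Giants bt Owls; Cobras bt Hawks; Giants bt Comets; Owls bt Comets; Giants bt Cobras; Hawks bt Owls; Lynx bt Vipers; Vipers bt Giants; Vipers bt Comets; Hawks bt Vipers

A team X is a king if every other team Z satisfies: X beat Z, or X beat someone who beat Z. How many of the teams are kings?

4

Owls cannot reach Giants in two steps.
Lynx reaches everyone (king).
Comets cannot reach Giants in two steps.
Giants reaches everyone (king).
Cobras cannot reach Giants in two steps.
Vipers reaches everyone (king).
Hawks reaches everyone (king).
Kings: Lynx, Giants, Vipers, Hawks — 4.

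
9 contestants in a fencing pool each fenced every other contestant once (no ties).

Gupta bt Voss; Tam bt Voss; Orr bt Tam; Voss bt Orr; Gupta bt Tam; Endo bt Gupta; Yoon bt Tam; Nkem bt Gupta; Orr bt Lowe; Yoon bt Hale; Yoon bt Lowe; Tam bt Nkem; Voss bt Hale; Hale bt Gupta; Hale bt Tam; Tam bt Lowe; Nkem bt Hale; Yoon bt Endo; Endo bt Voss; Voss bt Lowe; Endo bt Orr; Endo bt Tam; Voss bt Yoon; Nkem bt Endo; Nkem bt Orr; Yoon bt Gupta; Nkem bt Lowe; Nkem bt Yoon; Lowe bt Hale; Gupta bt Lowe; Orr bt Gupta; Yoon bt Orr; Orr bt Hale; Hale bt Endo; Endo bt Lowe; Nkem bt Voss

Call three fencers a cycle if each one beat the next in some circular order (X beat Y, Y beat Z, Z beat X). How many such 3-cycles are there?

Win totals: Orr 4, Gupta 3, Endo 5, Nkem 7, Hale 3, Lowe 1, Yoon 6, Voss 4, Tam 3.
A fencer with w wins dominates both others in C(w,2) triples; summing gives 6 + 3 + 10 + 21 + 3 + 0 + 15 + 6 + 3 = 67 transitive triples.
Total triples C(9,3) = 84, so cyclic triples = 84 − 67 = 17.

17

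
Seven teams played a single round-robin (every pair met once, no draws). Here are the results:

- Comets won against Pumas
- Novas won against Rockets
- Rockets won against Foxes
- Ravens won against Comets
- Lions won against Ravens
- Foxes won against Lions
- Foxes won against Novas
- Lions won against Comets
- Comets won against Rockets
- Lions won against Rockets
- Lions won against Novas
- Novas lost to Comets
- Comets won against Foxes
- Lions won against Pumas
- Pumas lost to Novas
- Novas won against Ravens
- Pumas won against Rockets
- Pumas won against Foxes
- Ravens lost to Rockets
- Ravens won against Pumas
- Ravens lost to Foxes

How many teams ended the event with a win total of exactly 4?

Win totals: Rockets 2, Novas 3, Pumas 2, Ravens 2, Comets 4, Lions 5, Foxes 3.
Exactly 4: Comets — 1 team.

1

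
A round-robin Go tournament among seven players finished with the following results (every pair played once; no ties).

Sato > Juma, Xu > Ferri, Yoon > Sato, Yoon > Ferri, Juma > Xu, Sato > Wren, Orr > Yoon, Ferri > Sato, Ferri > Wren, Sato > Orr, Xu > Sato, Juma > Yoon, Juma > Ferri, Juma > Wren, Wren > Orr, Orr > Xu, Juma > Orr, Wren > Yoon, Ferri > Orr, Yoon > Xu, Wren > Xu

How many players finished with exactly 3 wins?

4

Win totals: Ferri 3, Wren 3, Orr 2, Yoon 3, Juma 5, Xu 2, Sato 3.
Exactly 3: Ferri, Wren, Yoon, Sato — 4 players.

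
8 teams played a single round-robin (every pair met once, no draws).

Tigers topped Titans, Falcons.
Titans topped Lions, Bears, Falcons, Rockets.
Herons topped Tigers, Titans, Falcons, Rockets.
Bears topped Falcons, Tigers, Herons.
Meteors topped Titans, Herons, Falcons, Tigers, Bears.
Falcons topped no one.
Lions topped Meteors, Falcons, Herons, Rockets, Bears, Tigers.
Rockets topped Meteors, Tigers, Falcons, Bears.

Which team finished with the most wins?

Lions

Win totals: Herons 4, Tigers 2, Bears 3, Lions 6, Rockets 4, Titans 4, Falcons 0, Meteors 5.
Lions leads with 6 wins (next highest: 5).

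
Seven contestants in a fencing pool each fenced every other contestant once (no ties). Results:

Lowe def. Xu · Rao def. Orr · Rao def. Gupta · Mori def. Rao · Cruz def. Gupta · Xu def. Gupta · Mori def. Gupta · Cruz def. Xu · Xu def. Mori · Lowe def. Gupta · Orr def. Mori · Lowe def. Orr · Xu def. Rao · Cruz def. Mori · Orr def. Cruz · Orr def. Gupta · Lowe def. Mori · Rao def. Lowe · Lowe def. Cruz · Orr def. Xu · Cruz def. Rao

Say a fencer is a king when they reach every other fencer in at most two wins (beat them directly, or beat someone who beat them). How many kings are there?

Lowe reaches everyone (king).
Mori cannot reach Xu, Cruz in two steps.
Gupta cannot reach Lowe, Mori, Orr, Xu, Cruz, Rao in two steps.
Orr cannot reach Lowe in two steps.
Xu cannot reach Cruz in two steps.
Cruz reaches everyone (king).
Rao reaches everyone (king).
Kings: Lowe, Cruz, Rao — 3.

3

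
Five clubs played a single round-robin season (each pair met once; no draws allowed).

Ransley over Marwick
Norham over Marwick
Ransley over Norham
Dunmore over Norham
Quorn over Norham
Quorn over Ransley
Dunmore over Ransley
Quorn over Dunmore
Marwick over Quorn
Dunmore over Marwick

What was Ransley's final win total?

Ransley's results: beat Norham, Marwick; lost to Quorn, Dunmore.
That is 2 wins.

2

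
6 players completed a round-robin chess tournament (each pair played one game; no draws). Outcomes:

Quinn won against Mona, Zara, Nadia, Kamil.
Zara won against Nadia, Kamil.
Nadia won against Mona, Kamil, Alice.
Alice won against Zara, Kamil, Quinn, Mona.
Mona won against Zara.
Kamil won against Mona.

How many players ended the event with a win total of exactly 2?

1

Win totals: Zara 2, Quinn 4, Kamil 1, Nadia 3, Alice 4, Mona 1.
Exactly 2: Zara — 1 player.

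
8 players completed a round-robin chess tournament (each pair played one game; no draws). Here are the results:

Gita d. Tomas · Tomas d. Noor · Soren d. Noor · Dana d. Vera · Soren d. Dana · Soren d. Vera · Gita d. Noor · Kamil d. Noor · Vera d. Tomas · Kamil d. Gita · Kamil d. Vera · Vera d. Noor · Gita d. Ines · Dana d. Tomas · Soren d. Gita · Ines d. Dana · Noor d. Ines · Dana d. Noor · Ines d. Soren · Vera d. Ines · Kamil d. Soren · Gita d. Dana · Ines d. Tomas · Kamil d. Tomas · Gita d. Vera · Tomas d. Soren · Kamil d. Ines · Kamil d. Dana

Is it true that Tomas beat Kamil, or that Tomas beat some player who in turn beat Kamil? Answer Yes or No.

No

Tomas did not beat Kamil directly.
Tomas beat Noor, Soren, but each of them lost to Kamil. No two-step path.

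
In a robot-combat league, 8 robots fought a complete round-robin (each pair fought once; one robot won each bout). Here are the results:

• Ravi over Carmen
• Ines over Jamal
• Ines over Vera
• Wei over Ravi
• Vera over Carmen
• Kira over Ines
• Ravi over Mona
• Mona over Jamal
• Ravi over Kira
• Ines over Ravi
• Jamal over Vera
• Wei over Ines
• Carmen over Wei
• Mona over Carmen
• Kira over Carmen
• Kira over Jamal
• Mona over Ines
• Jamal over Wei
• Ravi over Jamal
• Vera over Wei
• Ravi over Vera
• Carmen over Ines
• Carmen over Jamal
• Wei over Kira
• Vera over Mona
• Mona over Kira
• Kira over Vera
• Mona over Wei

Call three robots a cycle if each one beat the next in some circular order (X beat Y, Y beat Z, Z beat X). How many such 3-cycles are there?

17

Win totals: Wei 3, Jamal 2, Carmen 3, Ines 3, Vera 3, Ravi 5, Mona 5, Kira 4.
A robot with w wins dominates both others in C(w,2) triples; summing gives 3 + 1 + 3 + 3 + 3 + 10 + 10 + 6 = 39 transitive triples.
Total triples C(8,3) = 56, so cyclic triples = 56 − 39 = 17.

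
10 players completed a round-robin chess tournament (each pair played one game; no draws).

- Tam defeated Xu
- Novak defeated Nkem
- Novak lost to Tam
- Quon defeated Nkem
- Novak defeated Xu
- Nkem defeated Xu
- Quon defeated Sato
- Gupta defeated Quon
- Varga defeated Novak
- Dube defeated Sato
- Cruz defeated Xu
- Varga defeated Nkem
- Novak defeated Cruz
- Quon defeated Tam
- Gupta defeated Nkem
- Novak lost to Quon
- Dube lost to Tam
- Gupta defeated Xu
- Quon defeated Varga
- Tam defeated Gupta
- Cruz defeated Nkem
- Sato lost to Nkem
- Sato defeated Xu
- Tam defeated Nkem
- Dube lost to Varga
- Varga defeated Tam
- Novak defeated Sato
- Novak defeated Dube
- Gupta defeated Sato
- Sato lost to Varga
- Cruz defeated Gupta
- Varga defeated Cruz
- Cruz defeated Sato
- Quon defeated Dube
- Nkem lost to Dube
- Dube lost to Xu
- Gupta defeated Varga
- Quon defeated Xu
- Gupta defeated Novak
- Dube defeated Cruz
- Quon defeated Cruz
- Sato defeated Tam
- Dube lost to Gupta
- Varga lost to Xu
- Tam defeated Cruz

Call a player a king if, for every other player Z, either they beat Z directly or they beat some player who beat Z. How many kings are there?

4

Varga cannot reach Quon in two steps.
Nkem cannot reach Cruz, Gupta, Quon, Novak in two steps.
Cruz reaches everyone (king).
Gupta reaches everyone (king).
Quon reaches everyone (king).
Tam reaches everyone (king).
Novak cannot reach Quon in two steps.
Xu cannot reach Gupta, Quon in two steps.
Dube cannot reach Varga, Quon, Novak in two steps.
Sato cannot reach Quon in two steps.
Kings: Cruz, Gupta, Quon, Tam — 4.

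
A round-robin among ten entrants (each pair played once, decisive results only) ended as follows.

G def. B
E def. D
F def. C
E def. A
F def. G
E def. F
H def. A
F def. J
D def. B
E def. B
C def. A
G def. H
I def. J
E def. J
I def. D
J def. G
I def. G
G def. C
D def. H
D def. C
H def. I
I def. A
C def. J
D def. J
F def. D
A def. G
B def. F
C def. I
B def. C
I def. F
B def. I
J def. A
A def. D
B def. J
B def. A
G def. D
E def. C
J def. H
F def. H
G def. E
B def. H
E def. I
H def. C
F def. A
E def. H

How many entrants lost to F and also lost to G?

3

F beat: A, C, D, G, H, J.
G beat: B, C, D, E, H.
Both beat: C, D, H — 3.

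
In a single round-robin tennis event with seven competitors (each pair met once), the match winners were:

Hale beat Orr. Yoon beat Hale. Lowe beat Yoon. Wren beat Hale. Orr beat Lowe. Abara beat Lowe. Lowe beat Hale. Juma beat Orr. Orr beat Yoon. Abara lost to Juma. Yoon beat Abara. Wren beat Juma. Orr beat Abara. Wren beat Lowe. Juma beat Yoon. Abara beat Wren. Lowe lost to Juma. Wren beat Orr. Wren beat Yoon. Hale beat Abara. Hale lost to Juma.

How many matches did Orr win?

3

Orr's results: beat Yoon, Lowe, Abara; lost to Hale, Wren, Juma.
That is 3 wins.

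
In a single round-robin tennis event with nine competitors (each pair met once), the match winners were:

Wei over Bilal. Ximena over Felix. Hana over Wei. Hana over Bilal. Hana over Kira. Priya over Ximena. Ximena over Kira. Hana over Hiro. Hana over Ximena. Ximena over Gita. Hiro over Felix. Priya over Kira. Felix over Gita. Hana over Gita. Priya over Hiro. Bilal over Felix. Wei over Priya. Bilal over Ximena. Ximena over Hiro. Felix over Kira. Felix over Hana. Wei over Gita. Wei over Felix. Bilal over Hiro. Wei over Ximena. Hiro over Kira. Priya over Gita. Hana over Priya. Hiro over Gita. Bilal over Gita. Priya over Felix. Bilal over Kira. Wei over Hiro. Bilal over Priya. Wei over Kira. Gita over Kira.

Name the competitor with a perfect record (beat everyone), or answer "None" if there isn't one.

Highest win total is Wei with 7 (out of 8 possible).
Wei lost to Hana, so no competitor went undefeated.

None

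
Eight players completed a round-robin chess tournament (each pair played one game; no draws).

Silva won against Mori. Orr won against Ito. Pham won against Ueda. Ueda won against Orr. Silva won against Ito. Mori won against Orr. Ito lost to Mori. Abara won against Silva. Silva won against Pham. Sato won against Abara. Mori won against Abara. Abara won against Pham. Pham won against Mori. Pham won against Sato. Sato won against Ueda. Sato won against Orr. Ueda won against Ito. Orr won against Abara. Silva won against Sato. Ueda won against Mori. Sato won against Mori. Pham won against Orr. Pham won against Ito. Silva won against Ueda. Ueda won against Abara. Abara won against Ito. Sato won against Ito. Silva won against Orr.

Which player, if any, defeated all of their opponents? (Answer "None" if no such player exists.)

Highest win total is Silva with 6 (out of 7 possible).
Silva lost to Abara, so no player went undefeated.

None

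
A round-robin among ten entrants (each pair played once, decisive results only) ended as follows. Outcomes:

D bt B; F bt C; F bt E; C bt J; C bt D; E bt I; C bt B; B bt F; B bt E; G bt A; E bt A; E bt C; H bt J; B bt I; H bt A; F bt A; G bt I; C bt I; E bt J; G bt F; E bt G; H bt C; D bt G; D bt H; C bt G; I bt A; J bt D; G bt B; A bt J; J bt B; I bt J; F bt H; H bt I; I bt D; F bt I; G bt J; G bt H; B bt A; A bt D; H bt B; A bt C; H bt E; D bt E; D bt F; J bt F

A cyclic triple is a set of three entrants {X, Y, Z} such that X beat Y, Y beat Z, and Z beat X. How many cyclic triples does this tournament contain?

Win totals: A 3, B 4, C 5, D 5, E 5, F 5, G 6, H 6, I 3, J 3.
An entrant with w wins dominates both others in C(w,2) triples; summing gives 3 + 6 + 10 + 10 + 10 + 10 + 15 + 15 + 3 + 3 = 85 transitive triples.
Total triples C(10,3) = 120, so cyclic triples = 120 − 85 = 35.

35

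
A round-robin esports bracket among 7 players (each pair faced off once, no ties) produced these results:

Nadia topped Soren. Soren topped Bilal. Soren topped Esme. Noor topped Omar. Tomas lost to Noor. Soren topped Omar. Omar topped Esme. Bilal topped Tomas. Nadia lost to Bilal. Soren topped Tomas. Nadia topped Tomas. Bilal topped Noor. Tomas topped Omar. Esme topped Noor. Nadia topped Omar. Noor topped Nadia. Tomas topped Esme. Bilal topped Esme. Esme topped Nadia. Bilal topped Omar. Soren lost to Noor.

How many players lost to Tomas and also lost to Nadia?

1

Tomas beat: Omar, Esme.
Nadia beat: Omar, Soren, Tomas.
Both beat: Omar — 1.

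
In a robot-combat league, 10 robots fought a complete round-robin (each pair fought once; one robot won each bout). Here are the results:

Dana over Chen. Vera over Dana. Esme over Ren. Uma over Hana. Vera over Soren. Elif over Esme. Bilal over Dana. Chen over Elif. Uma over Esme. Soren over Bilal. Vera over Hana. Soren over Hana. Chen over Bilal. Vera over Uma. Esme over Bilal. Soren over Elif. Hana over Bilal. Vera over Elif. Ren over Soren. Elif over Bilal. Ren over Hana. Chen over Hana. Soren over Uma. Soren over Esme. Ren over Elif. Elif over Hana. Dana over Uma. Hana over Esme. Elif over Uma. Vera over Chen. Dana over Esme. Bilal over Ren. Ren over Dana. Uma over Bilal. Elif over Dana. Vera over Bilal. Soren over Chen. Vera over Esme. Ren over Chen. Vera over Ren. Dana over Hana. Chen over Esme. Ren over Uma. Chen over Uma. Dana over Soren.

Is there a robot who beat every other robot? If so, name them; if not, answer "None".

Vera has 9 wins out of 9 opponents — a perfect record.

Vera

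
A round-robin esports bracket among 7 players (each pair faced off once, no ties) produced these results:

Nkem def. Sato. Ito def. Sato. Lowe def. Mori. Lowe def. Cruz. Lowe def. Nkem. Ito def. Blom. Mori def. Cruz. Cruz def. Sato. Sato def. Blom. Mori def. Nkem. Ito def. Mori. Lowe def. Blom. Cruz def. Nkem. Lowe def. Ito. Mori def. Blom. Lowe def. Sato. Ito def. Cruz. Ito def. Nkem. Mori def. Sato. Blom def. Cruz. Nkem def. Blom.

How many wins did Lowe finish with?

6

Lowe's results: beat Nkem, Blom, Cruz, Sato, Ito, Mori; lost to no one.
That is 6 wins.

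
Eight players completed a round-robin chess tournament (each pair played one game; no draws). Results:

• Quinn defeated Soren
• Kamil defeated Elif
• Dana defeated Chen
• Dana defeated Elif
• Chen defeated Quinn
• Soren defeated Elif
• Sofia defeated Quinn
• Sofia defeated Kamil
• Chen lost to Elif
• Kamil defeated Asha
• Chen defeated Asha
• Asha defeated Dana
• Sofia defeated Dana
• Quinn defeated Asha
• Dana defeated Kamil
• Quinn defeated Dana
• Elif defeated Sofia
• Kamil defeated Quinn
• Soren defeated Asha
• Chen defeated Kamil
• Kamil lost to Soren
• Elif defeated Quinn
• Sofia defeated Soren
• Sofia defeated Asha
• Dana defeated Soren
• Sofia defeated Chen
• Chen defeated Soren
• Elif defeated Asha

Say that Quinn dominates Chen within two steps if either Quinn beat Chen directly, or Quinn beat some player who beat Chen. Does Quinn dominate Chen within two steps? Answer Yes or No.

Quinn did not beat Chen directly.
Quinn beat Soren, Dana, Asha. Of those, Dana beat Chen.

Yes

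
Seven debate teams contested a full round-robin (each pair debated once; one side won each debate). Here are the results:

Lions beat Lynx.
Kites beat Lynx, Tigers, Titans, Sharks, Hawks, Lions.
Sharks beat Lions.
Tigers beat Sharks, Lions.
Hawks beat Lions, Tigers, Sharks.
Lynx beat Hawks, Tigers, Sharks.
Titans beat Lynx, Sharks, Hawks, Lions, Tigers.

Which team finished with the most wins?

Win totals: Hawks 3, Titans 5, Tigers 2, Lions 1, Kites 6, Lynx 3, Sharks 1.
Kites leads with 6 wins (next highest: 5).

Kites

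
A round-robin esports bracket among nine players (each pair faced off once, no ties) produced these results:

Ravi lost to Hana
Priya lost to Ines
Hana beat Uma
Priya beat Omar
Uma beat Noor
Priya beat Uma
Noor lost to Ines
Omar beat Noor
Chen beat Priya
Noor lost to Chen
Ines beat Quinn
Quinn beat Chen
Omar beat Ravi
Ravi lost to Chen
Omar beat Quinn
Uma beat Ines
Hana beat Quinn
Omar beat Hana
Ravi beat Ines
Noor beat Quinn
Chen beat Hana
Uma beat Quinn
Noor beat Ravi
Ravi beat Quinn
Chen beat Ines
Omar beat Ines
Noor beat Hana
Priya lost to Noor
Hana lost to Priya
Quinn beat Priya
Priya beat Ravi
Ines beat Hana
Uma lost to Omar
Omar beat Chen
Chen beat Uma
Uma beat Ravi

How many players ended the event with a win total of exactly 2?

2

Win totals: Hana 3, Priya 4, Omar 7, Ines 4, Ravi 2, Noor 4, Quinn 2, Uma 4, Chen 6.
Exactly 2: Ravi, Quinn — 2 players.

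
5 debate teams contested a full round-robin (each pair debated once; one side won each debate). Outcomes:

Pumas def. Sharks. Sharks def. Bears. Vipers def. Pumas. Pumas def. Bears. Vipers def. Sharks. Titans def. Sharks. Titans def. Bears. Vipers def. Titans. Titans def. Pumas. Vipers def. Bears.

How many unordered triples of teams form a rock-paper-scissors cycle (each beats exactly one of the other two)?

Of the C(5,3) = 10 triples, the cyclic ones are: none.
That is 0.

0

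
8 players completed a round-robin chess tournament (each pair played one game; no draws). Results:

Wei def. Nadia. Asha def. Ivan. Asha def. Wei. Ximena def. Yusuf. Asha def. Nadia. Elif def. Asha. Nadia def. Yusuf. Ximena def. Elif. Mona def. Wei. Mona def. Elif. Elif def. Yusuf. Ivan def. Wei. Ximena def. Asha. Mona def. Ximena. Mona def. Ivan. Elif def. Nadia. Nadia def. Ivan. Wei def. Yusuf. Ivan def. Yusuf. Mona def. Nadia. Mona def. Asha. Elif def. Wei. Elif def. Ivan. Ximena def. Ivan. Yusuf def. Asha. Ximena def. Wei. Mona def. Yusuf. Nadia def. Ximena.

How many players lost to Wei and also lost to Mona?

Wei beat: Yusuf, Nadia.
Mona beat: Wei, Elif, Ximena, Yusuf, Ivan, Nadia, Asha.
Both beat: Yusuf, Nadia — 2.

2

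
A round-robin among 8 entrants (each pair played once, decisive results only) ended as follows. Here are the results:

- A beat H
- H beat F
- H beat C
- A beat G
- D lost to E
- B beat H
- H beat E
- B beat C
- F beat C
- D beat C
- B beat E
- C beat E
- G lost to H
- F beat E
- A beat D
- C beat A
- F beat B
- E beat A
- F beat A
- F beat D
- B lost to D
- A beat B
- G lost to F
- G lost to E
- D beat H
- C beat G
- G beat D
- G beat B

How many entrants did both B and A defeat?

1

B beat: C, E, H.
A beat: B, D, G, H.
Both beat: H — 1.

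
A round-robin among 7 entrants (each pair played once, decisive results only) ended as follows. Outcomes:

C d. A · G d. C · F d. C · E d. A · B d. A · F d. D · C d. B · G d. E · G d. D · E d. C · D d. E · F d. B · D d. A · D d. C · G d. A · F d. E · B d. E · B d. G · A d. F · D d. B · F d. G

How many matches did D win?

4

D's results: beat A, B, C, E; lost to F, G.
That is 4 wins.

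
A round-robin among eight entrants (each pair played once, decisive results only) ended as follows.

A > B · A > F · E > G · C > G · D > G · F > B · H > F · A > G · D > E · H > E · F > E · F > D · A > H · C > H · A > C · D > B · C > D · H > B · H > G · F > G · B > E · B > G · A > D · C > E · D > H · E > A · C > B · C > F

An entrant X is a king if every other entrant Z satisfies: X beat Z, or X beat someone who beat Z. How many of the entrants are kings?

3

A reaches everyone (king).
B cannot reach C, D, F, H in two steps.
C reaches everyone (king).
D cannot reach C in two steps.
E reaches everyone (king).
F cannot reach C in two steps.
G cannot reach A, B, C, D, E, F, H in two steps.
H cannot reach C in two steps.
Kings: A, C, E — 3.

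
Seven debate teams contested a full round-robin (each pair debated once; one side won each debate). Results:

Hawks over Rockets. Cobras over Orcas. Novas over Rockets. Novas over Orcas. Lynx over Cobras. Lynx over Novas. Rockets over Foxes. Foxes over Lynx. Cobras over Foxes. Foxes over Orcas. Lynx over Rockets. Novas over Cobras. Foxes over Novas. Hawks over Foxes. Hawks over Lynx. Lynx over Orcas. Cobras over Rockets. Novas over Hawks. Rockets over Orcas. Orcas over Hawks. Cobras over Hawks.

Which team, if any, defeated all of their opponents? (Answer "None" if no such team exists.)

None

Highest win total is Novas with 4 (out of 6 possible).
Novas lost to Lynx, Foxes, so no team went undefeated.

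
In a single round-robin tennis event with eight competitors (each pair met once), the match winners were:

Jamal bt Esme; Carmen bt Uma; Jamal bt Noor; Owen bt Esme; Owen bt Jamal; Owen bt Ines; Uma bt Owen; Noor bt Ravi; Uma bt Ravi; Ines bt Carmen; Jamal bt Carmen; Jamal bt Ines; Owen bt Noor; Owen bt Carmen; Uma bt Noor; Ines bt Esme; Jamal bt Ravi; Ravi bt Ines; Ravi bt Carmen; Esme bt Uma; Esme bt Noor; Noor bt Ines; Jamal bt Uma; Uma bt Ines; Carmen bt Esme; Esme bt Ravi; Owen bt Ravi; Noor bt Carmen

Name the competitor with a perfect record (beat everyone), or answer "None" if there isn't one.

Highest win total is Owen with 6 (out of 7 possible).
Owen lost to Uma, so no competitor went undefeated.

None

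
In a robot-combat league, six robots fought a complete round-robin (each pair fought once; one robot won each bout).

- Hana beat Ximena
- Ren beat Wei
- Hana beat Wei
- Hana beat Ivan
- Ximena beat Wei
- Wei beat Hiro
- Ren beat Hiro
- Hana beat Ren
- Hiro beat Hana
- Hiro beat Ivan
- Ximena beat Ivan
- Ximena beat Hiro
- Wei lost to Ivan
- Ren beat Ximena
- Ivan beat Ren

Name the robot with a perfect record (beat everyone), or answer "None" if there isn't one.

None

Highest win total is Hana with 4 (out of 5 possible).
Hana lost to Hiro, so no robot went undefeated.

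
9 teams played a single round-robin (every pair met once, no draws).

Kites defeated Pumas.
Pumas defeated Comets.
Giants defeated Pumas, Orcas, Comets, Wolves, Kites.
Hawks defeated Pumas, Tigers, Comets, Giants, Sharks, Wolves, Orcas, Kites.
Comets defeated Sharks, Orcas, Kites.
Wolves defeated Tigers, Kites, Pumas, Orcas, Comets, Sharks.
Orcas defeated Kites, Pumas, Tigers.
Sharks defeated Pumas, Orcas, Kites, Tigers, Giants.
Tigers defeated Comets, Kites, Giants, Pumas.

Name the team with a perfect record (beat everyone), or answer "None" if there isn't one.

Hawks

Hawks has 8 wins out of 8 opponents — a perfect record.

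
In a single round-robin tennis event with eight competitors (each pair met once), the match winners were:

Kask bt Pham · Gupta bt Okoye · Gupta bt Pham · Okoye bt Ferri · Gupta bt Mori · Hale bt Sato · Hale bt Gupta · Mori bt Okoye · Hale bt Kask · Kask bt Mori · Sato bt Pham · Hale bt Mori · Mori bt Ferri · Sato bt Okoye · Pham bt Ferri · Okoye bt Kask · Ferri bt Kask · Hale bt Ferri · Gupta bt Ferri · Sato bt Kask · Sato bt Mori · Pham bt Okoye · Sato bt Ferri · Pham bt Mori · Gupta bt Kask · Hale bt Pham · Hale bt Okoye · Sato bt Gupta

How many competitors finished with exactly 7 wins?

1

Win totals: Gupta 5, Sato 6, Kask 2, Okoye 2, Ferri 1, Pham 3, Mori 2, Hale 7.
Exactly 7: Hale — 1 competitor.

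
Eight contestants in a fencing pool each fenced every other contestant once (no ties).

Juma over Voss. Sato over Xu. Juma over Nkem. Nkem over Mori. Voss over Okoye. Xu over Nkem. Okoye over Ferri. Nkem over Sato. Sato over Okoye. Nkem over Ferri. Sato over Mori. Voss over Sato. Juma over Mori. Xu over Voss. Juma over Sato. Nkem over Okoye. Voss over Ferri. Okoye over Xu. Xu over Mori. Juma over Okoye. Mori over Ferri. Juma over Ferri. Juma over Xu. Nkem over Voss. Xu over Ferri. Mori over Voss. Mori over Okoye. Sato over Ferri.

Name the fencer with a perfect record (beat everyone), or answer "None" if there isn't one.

Juma

Juma has 7 wins out of 7 opponents — a perfect record.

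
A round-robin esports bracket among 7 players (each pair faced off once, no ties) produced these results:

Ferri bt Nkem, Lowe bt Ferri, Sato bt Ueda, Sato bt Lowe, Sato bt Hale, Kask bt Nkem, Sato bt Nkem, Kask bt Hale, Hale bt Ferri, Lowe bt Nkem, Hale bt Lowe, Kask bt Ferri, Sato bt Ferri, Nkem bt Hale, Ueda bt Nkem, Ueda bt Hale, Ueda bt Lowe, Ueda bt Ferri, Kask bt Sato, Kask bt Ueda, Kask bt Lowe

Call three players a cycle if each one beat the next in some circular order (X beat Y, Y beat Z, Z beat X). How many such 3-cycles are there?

2

Win totals: Ferri 1, Lowe 2, Ueda 4, Sato 5, Kask 6, Nkem 1, Hale 2.
A player with w wins dominates both others in C(w,2) triples; summing gives 0 + 1 + 6 + 10 + 15 + 0 + 1 = 33 transitive triples.
Total triples C(7,3) = 35, so cyclic triples = 35 − 33 = 2.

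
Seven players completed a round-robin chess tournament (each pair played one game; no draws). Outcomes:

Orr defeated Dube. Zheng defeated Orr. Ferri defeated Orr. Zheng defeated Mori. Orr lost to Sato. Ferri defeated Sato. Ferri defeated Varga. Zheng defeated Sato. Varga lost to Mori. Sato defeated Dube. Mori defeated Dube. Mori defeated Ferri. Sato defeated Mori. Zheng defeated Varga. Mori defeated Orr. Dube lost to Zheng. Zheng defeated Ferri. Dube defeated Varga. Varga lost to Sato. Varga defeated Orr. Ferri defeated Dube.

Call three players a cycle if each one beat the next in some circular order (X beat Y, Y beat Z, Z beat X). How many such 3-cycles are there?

2

Win totals: Ferri 4, Sato 4, Dube 1, Varga 1, Mori 4, Zheng 6, Orr 1.
A player with w wins dominates both others in C(w,2) triples; summing gives 6 + 6 + 0 + 0 + 6 + 15 + 0 = 33 transitive triples.
Total triples C(7,3) = 35, so cyclic triples = 35 − 33 = 2.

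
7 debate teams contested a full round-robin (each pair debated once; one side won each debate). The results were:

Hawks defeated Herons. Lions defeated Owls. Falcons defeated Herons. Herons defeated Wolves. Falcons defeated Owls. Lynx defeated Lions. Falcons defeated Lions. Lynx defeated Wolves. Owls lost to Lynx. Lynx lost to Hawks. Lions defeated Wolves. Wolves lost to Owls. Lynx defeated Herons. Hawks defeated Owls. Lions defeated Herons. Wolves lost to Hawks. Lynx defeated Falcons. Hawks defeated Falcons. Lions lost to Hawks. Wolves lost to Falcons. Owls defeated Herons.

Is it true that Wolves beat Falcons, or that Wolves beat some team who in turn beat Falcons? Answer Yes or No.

Wolves did not beat Falcons directly.
Wolves beat no one, so there is no intermediate team.

No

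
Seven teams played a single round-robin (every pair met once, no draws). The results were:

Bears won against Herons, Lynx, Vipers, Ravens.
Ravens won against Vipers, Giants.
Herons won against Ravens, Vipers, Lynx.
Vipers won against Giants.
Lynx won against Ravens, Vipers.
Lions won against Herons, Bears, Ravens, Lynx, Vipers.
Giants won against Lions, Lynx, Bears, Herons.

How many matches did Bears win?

Bears' results: beat Vipers, Ravens, Herons, Lynx; lost to Lions, Giants.
That is 4 wins.

4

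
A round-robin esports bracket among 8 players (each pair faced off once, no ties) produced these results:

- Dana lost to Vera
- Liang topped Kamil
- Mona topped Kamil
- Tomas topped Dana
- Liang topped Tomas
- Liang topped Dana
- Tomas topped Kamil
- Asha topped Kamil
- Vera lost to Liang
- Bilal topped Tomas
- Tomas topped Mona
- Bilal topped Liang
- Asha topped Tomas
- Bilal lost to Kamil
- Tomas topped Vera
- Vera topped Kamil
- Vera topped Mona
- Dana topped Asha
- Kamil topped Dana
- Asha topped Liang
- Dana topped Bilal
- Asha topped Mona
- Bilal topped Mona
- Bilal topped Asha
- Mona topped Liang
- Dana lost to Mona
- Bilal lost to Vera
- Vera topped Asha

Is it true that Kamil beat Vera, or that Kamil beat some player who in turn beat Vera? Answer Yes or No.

Kamil did not beat Vera directly.
Kamil beat Bilal, Dana, but each of them lost to Vera. No two-step path.

No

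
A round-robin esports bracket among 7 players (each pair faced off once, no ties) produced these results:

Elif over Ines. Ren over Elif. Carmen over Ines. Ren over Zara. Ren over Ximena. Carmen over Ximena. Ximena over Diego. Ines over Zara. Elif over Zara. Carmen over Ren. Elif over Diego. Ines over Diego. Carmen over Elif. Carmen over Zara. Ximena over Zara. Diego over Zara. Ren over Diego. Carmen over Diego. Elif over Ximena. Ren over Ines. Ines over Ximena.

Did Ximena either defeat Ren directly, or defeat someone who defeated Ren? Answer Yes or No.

No

Ximena did not beat Ren directly.
Ximena beat Diego, Zara, but each of them lost to Ren. No two-step path.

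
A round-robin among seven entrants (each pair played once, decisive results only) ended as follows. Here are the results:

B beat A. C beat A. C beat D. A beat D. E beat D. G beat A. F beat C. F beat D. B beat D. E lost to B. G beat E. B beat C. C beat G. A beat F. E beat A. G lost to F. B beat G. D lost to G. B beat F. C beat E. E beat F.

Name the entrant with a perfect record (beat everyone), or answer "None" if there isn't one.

B has 6 wins out of 6 opponents — a perfect record.

B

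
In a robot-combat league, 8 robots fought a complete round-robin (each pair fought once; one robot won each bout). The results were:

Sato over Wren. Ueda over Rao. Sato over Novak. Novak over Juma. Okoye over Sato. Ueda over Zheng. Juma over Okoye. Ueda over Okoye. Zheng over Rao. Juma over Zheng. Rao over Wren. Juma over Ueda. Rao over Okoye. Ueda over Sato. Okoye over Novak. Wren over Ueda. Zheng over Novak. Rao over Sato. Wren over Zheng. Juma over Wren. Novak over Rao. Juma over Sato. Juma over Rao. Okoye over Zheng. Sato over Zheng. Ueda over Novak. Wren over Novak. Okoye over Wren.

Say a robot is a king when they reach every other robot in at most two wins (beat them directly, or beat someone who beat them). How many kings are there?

5

Novak reaches everyone (king).
Sato cannot reach Okoye in two steps.
Ueda reaches everyone (king).
Okoye reaches everyone (king).
Zheng cannot reach Ueda in two steps.
Wren reaches everyone (king).
Juma reaches everyone (king).
Rao cannot reach Juma in two steps.
Kings: Novak, Ueda, Okoye, Wren, Juma — 5.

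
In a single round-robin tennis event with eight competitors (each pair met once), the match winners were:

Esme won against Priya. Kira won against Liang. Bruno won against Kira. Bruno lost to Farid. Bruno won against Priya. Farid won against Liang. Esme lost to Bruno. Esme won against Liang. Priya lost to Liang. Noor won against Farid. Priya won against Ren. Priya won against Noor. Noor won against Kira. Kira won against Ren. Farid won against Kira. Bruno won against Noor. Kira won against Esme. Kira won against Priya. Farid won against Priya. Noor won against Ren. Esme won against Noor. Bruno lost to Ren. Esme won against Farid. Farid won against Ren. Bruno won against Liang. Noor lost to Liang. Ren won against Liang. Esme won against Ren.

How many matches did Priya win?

2

Priya's results: beat Noor, Ren; lost to Kira, Farid, Liang, Bruno, Esme.
That is 2 wins.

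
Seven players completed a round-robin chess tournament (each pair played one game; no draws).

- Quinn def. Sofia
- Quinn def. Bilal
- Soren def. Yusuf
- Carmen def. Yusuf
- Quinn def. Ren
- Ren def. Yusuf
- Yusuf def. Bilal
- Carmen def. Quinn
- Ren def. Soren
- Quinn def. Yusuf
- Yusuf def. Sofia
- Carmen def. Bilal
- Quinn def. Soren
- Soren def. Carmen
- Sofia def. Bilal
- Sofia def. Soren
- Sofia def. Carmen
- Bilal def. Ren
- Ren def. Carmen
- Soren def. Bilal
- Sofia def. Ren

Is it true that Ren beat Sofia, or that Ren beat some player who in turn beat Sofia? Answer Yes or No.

Yes

Ren did not beat Sofia directly.
Ren beat Soren, Carmen, Yusuf. Of those, Yusuf beat Sofia.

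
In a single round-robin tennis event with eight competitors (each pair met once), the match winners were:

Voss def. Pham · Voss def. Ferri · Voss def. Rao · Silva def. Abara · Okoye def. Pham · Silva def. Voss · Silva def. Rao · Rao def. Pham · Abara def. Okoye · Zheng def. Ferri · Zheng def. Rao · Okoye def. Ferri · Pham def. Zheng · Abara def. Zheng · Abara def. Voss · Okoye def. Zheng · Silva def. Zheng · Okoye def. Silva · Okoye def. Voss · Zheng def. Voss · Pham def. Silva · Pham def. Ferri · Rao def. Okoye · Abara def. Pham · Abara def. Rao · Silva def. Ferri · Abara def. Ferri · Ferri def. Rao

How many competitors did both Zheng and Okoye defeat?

Zheng beat: Rao, Ferri, Voss.
Okoye beat: Ferri, Pham, Zheng, Silva, Voss.
Both beat: Ferri, Voss — 2.

2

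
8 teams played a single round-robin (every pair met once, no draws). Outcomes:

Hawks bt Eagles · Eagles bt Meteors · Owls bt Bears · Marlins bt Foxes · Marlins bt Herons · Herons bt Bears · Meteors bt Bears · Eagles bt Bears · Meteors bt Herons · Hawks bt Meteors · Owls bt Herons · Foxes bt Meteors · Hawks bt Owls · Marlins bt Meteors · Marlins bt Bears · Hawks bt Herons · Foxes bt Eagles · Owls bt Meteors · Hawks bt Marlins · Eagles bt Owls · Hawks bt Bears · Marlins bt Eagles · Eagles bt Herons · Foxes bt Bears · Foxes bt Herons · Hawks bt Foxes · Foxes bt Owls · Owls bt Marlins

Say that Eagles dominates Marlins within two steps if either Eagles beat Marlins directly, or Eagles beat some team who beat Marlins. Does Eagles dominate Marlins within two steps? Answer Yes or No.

Yes

Eagles did not beat Marlins directly.
Eagles beat Herons, Bears, Owls, Meteors. Of those, Owls beat Marlins.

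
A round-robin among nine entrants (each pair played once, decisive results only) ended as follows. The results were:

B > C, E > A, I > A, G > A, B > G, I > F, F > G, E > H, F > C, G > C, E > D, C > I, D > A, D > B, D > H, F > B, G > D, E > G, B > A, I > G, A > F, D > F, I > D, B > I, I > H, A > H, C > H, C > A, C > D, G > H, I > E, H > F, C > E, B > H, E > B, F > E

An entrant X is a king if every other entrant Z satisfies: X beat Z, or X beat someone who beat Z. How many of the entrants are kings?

A cannot reach D, I in two steps.
B reaches everyone (king).
C reaches everyone (king).
D reaches everyone (king).
E reaches everyone (king).
F reaches everyone (king).
G reaches everyone (king).
H cannot reach A, D, I in two steps.
I reaches everyone (king).
Kings: B, C, D, E, F, G, I — 7.

7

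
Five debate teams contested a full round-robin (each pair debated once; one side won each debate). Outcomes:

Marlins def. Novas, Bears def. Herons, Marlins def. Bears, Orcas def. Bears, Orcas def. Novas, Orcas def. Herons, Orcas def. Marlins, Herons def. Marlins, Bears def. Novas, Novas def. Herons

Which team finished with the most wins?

Win totals: Novas 1, Bears 2, Orcas 4, Herons 1, Marlins 2.
Orcas leads with 4 wins (next highest: 2).

Orcas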